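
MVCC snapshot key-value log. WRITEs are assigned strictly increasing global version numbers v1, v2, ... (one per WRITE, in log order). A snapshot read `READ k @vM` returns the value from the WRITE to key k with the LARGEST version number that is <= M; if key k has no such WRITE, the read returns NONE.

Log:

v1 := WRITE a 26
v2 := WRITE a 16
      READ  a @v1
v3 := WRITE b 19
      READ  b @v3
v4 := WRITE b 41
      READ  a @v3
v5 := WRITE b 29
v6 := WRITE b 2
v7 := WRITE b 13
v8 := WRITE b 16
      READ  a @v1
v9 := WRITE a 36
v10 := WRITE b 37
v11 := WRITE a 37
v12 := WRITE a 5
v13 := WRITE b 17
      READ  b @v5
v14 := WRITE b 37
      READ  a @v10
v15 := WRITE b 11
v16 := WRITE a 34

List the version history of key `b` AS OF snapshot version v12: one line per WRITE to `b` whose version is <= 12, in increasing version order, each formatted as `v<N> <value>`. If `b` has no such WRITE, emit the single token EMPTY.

Answer: v3 19
v4 41
v5 29
v6 2
v7 13
v8 16
v10 37

Derivation:
Scan writes for key=b with version <= 12:
  v1 WRITE a 26 -> skip
  v2 WRITE a 16 -> skip
  v3 WRITE b 19 -> keep
  v4 WRITE b 41 -> keep
  v5 WRITE b 29 -> keep
  v6 WRITE b 2 -> keep
  v7 WRITE b 13 -> keep
  v8 WRITE b 16 -> keep
  v9 WRITE a 36 -> skip
  v10 WRITE b 37 -> keep
  v11 WRITE a 37 -> skip
  v12 WRITE a 5 -> skip
  v13 WRITE b 17 -> drop (> snap)
  v14 WRITE b 37 -> drop (> snap)
  v15 WRITE b 11 -> drop (> snap)
  v16 WRITE a 34 -> skip
Collected: [(3, 19), (4, 41), (5, 29), (6, 2), (7, 13), (8, 16), (10, 37)]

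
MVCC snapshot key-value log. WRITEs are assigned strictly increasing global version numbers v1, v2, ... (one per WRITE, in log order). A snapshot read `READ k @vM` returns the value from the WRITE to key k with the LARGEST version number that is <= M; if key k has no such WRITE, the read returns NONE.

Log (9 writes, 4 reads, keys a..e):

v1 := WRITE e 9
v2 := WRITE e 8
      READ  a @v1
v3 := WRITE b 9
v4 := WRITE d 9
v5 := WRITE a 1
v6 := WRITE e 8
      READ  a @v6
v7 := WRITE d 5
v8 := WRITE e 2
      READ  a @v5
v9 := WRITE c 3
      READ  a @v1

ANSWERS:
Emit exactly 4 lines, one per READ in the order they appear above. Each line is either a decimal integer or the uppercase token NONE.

Answer: NONE
1
1
NONE

Derivation:
v1: WRITE e=9  (e history now [(1, 9)])
v2: WRITE e=8  (e history now [(1, 9), (2, 8)])
READ a @v1: history=[] -> no version <= 1 -> NONE
v3: WRITE b=9  (b history now [(3, 9)])
v4: WRITE d=9  (d history now [(4, 9)])
v5: WRITE a=1  (a history now [(5, 1)])
v6: WRITE e=8  (e history now [(1, 9), (2, 8), (6, 8)])
READ a @v6: history=[(5, 1)] -> pick v5 -> 1
v7: WRITE d=5  (d history now [(4, 9), (7, 5)])
v8: WRITE e=2  (e history now [(1, 9), (2, 8), (6, 8), (8, 2)])
READ a @v5: history=[(5, 1)] -> pick v5 -> 1
v9: WRITE c=3  (c history now [(9, 3)])
READ a @v1: history=[(5, 1)] -> no version <= 1 -> NONE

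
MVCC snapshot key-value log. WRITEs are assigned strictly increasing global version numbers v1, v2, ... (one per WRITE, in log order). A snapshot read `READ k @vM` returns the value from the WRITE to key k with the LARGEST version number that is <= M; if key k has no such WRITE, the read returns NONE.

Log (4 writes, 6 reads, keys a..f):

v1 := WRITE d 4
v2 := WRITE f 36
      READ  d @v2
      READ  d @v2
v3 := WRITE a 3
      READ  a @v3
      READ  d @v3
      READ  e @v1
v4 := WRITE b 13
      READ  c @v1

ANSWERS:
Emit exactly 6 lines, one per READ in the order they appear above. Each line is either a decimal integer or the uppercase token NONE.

v1: WRITE d=4  (d history now [(1, 4)])
v2: WRITE f=36  (f history now [(2, 36)])
READ d @v2: history=[(1, 4)] -> pick v1 -> 4
READ d @v2: history=[(1, 4)] -> pick v1 -> 4
v3: WRITE a=3  (a history now [(3, 3)])
READ a @v3: history=[(3, 3)] -> pick v3 -> 3
READ d @v3: history=[(1, 4)] -> pick v1 -> 4
READ e @v1: history=[] -> no version <= 1 -> NONE
v4: WRITE b=13  (b history now [(4, 13)])
READ c @v1: history=[] -> no version <= 1 -> NONE

Answer: 4
4
3
4
NONE
NONE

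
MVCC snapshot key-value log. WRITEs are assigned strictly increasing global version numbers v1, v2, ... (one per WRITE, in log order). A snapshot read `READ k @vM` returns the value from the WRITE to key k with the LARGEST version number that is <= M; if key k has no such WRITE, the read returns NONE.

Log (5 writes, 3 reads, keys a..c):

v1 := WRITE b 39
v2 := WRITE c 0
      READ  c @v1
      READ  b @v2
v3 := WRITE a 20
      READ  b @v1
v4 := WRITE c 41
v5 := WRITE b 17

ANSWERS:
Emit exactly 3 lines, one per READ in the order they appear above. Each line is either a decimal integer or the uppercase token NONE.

v1: WRITE b=39  (b history now [(1, 39)])
v2: WRITE c=0  (c history now [(2, 0)])
READ c @v1: history=[(2, 0)] -> no version <= 1 -> NONE
READ b @v2: history=[(1, 39)] -> pick v1 -> 39
v3: WRITE a=20  (a history now [(3, 20)])
READ b @v1: history=[(1, 39)] -> pick v1 -> 39
v4: WRITE c=41  (c history now [(2, 0), (4, 41)])
v5: WRITE b=17  (b history now [(1, 39), (5, 17)])

Answer: NONE
39
39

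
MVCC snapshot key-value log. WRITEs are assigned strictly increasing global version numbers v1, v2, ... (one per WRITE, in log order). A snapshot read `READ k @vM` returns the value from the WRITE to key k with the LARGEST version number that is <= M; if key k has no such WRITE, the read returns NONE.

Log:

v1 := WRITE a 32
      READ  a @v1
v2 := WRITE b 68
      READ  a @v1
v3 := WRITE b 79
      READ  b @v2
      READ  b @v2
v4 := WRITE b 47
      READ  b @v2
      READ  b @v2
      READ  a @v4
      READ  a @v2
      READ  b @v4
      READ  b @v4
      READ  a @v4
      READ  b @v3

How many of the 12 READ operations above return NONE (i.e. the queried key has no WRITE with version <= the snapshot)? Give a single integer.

Answer: 0

Derivation:
v1: WRITE a=32  (a history now [(1, 32)])
READ a @v1: history=[(1, 32)] -> pick v1 -> 32
v2: WRITE b=68  (b history now [(2, 68)])
READ a @v1: history=[(1, 32)] -> pick v1 -> 32
v3: WRITE b=79  (b history now [(2, 68), (3, 79)])
READ b @v2: history=[(2, 68), (3, 79)] -> pick v2 -> 68
READ b @v2: history=[(2, 68), (3, 79)] -> pick v2 -> 68
v4: WRITE b=47  (b history now [(2, 68), (3, 79), (4, 47)])
READ b @v2: history=[(2, 68), (3, 79), (4, 47)] -> pick v2 -> 68
READ b @v2: history=[(2, 68), (3, 79), (4, 47)] -> pick v2 -> 68
READ a @v4: history=[(1, 32)] -> pick v1 -> 32
READ a @v2: history=[(1, 32)] -> pick v1 -> 32
READ b @v4: history=[(2, 68), (3, 79), (4, 47)] -> pick v4 -> 47
READ b @v4: history=[(2, 68), (3, 79), (4, 47)] -> pick v4 -> 47
READ a @v4: history=[(1, 32)] -> pick v1 -> 32
READ b @v3: history=[(2, 68), (3, 79), (4, 47)] -> pick v3 -> 79
Read results in order: ['32', '32', '68', '68', '68', '68', '32', '32', '47', '47', '32', '79']
NONE count = 0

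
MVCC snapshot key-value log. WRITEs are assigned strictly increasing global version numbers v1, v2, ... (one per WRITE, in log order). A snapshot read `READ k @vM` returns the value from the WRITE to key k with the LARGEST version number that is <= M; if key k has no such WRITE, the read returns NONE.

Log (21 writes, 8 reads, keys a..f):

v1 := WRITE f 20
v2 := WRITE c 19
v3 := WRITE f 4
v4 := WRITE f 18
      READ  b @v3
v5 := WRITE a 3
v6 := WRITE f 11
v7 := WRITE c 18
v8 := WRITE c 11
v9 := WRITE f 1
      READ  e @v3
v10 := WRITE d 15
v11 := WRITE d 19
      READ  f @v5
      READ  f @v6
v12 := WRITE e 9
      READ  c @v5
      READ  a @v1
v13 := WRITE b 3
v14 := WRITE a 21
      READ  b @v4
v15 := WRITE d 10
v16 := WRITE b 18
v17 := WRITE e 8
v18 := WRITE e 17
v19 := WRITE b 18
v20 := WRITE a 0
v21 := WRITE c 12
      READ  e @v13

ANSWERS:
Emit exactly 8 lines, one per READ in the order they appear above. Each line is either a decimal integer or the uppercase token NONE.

Answer: NONE
NONE
18
11
19
NONE
NONE
9

Derivation:
v1: WRITE f=20  (f history now [(1, 20)])
v2: WRITE c=19  (c history now [(2, 19)])
v3: WRITE f=4  (f history now [(1, 20), (3, 4)])
v4: WRITE f=18  (f history now [(1, 20), (3, 4), (4, 18)])
READ b @v3: history=[] -> no version <= 3 -> NONE
v5: WRITE a=3  (a history now [(5, 3)])
v6: WRITE f=11  (f history now [(1, 20), (3, 4), (4, 18), (6, 11)])
v7: WRITE c=18  (c history now [(2, 19), (7, 18)])
v8: WRITE c=11  (c history now [(2, 19), (7, 18), (8, 11)])
v9: WRITE f=1  (f history now [(1, 20), (3, 4), (4, 18), (6, 11), (9, 1)])
READ e @v3: history=[] -> no version <= 3 -> NONE
v10: WRITE d=15  (d history now [(10, 15)])
v11: WRITE d=19  (d history now [(10, 15), (11, 19)])
READ f @v5: history=[(1, 20), (3, 4), (4, 18), (6, 11), (9, 1)] -> pick v4 -> 18
READ f @v6: history=[(1, 20), (3, 4), (4, 18), (6, 11), (9, 1)] -> pick v6 -> 11
v12: WRITE e=9  (e history now [(12, 9)])
READ c @v5: history=[(2, 19), (7, 18), (8, 11)] -> pick v2 -> 19
READ a @v1: history=[(5, 3)] -> no version <= 1 -> NONE
v13: WRITE b=3  (b history now [(13, 3)])
v14: WRITE a=21  (a history now [(5, 3), (14, 21)])
READ b @v4: history=[(13, 3)] -> no version <= 4 -> NONE
v15: WRITE d=10  (d history now [(10, 15), (11, 19), (15, 10)])
v16: WRITE b=18  (b history now [(13, 3), (16, 18)])
v17: WRITE e=8  (e history now [(12, 9), (17, 8)])
v18: WRITE e=17  (e history now [(12, 9), (17, 8), (18, 17)])
v19: WRITE b=18  (b history now [(13, 3), (16, 18), (19, 18)])
v20: WRITE a=0  (a history now [(5, 3), (14, 21), (20, 0)])
v21: WRITE c=12  (c history now [(2, 19), (7, 18), (8, 11), (21, 12)])
READ e @v13: history=[(12, 9), (17, 8), (18, 17)] -> pick v12 -> 9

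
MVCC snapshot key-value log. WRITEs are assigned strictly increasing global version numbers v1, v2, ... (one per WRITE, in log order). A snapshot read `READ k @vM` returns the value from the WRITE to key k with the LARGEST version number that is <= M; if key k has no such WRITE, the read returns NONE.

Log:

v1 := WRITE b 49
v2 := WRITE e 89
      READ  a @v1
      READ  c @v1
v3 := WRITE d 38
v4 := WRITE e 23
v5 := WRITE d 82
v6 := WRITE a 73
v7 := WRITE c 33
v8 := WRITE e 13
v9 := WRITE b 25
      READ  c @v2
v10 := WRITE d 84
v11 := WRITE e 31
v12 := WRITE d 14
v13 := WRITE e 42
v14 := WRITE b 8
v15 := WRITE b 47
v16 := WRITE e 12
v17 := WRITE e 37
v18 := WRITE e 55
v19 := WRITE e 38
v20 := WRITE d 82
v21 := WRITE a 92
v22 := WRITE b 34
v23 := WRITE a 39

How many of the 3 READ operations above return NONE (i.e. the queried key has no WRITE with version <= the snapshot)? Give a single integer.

Answer: 3

Derivation:
v1: WRITE b=49  (b history now [(1, 49)])
v2: WRITE e=89  (e history now [(2, 89)])
READ a @v1: history=[] -> no version <= 1 -> NONE
READ c @v1: history=[] -> no version <= 1 -> NONE
v3: WRITE d=38  (d history now [(3, 38)])
v4: WRITE e=23  (e history now [(2, 89), (4, 23)])
v5: WRITE d=82  (d history now [(3, 38), (5, 82)])
v6: WRITE a=73  (a history now [(6, 73)])
v7: WRITE c=33  (c history now [(7, 33)])
v8: WRITE e=13  (e history now [(2, 89), (4, 23), (8, 13)])
v9: WRITE b=25  (b history now [(1, 49), (9, 25)])
READ c @v2: history=[(7, 33)] -> no version <= 2 -> NONE
v10: WRITE d=84  (d history now [(3, 38), (5, 82), (10, 84)])
v11: WRITE e=31  (e history now [(2, 89), (4, 23), (8, 13), (11, 31)])
v12: WRITE d=14  (d history now [(3, 38), (5, 82), (10, 84), (12, 14)])
v13: WRITE e=42  (e history now [(2, 89), (4, 23), (8, 13), (11, 31), (13, 42)])
v14: WRITE b=8  (b history now [(1, 49), (9, 25), (14, 8)])
v15: WRITE b=47  (b history now [(1, 49), (9, 25), (14, 8), (15, 47)])
v16: WRITE e=12  (e history now [(2, 89), (4, 23), (8, 13), (11, 31), (13, 42), (16, 12)])
v17: WRITE e=37  (e history now [(2, 89), (4, 23), (8, 13), (11, 31), (13, 42), (16, 12), (17, 37)])
v18: WRITE e=55  (e history now [(2, 89), (4, 23), (8, 13), (11, 31), (13, 42), (16, 12), (17, 37), (18, 55)])
v19: WRITE e=38  (e history now [(2, 89), (4, 23), (8, 13), (11, 31), (13, 42), (16, 12), (17, 37), (18, 55), (19, 38)])
v20: WRITE d=82  (d history now [(3, 38), (5, 82), (10, 84), (12, 14), (20, 82)])
v21: WRITE a=92  (a history now [(6, 73), (21, 92)])
v22: WRITE b=34  (b history now [(1, 49), (9, 25), (14, 8), (15, 47), (22, 34)])
v23: WRITE a=39  (a history now [(6, 73), (21, 92), (23, 39)])
Read results in order: ['NONE', 'NONE', 'NONE']
NONE count = 3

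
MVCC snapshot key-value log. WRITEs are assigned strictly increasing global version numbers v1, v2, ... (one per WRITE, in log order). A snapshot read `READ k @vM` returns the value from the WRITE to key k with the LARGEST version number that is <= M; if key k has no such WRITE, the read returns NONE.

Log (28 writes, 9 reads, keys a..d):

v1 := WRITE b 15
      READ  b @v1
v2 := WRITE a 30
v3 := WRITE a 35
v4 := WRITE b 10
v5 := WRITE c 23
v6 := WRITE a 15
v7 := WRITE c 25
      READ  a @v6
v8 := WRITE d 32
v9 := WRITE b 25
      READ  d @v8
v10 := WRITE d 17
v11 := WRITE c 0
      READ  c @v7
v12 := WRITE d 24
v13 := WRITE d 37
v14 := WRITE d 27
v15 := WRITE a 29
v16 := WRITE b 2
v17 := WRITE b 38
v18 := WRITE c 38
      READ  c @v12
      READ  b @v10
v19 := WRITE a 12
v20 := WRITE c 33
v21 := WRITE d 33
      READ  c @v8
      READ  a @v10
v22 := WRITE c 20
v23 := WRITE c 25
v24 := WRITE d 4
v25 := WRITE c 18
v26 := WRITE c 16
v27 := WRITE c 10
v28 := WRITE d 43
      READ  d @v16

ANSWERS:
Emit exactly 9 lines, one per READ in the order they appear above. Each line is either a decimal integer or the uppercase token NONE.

v1: WRITE b=15  (b history now [(1, 15)])
READ b @v1: history=[(1, 15)] -> pick v1 -> 15
v2: WRITE a=30  (a history now [(2, 30)])
v3: WRITE a=35  (a history now [(2, 30), (3, 35)])
v4: WRITE b=10  (b history now [(1, 15), (4, 10)])
v5: WRITE c=23  (c history now [(5, 23)])
v6: WRITE a=15  (a history now [(2, 30), (3, 35), (6, 15)])
v7: WRITE c=25  (c history now [(5, 23), (7, 25)])
READ a @v6: history=[(2, 30), (3, 35), (6, 15)] -> pick v6 -> 15
v8: WRITE d=32  (d history now [(8, 32)])
v9: WRITE b=25  (b history now [(1, 15), (4, 10), (9, 25)])
READ d @v8: history=[(8, 32)] -> pick v8 -> 32
v10: WRITE d=17  (d history now [(8, 32), (10, 17)])
v11: WRITE c=0  (c history now [(5, 23), (7, 25), (11, 0)])
READ c @v7: history=[(5, 23), (7, 25), (11, 0)] -> pick v7 -> 25
v12: WRITE d=24  (d history now [(8, 32), (10, 17), (12, 24)])
v13: WRITE d=37  (d history now [(8, 32), (10, 17), (12, 24), (13, 37)])
v14: WRITE d=27  (d history now [(8, 32), (10, 17), (12, 24), (13, 37), (14, 27)])
v15: WRITE a=29  (a history now [(2, 30), (3, 35), (6, 15), (15, 29)])
v16: WRITE b=2  (b history now [(1, 15), (4, 10), (9, 25), (16, 2)])
v17: WRITE b=38  (b history now [(1, 15), (4, 10), (9, 25), (16, 2), (17, 38)])
v18: WRITE c=38  (c history now [(5, 23), (7, 25), (11, 0), (18, 38)])
READ c @v12: history=[(5, 23), (7, 25), (11, 0), (18, 38)] -> pick v11 -> 0
READ b @v10: history=[(1, 15), (4, 10), (9, 25), (16, 2), (17, 38)] -> pick v9 -> 25
v19: WRITE a=12  (a history now [(2, 30), (3, 35), (6, 15), (15, 29), (19, 12)])
v20: WRITE c=33  (c history now [(5, 23), (7, 25), (11, 0), (18, 38), (20, 33)])
v21: WRITE d=33  (d history now [(8, 32), (10, 17), (12, 24), (13, 37), (14, 27), (21, 33)])
READ c @v8: history=[(5, 23), (7, 25), (11, 0), (18, 38), (20, 33)] -> pick v7 -> 25
READ a @v10: history=[(2, 30), (3, 35), (6, 15), (15, 29), (19, 12)] -> pick v6 -> 15
v22: WRITE c=20  (c history now [(5, 23), (7, 25), (11, 0), (18, 38), (20, 33), (22, 20)])
v23: WRITE c=25  (c history now [(5, 23), (7, 25), (11, 0), (18, 38), (20, 33), (22, 20), (23, 25)])
v24: WRITE d=4  (d history now [(8, 32), (10, 17), (12, 24), (13, 37), (14, 27), (21, 33), (24, 4)])
v25: WRITE c=18  (c history now [(5, 23), (7, 25), (11, 0), (18, 38), (20, 33), (22, 20), (23, 25), (25, 18)])
v26: WRITE c=16  (c history now [(5, 23), (7, 25), (11, 0), (18, 38), (20, 33), (22, 20), (23, 25), (25, 18), (26, 16)])
v27: WRITE c=10  (c history now [(5, 23), (7, 25), (11, 0), (18, 38), (20, 33), (22, 20), (23, 25), (25, 18), (26, 16), (27, 10)])
v28: WRITE d=43  (d history now [(8, 32), (10, 17), (12, 24), (13, 37), (14, 27), (21, 33), (24, 4), (28, 43)])
READ d @v16: history=[(8, 32), (10, 17), (12, 24), (13, 37), (14, 27), (21, 33), (24, 4), (28, 43)] -> pick v14 -> 27

Answer: 15
15
32
25
0
25
25
15
27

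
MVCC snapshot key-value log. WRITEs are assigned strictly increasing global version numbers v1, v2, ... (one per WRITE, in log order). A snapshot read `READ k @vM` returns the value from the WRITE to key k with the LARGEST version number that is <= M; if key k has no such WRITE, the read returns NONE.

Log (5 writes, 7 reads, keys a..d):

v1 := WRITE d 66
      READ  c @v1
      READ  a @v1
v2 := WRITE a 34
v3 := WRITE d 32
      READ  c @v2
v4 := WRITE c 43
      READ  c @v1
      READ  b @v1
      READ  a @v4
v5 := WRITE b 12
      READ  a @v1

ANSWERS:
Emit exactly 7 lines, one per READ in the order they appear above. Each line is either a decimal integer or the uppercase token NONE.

v1: WRITE d=66  (d history now [(1, 66)])
READ c @v1: history=[] -> no version <= 1 -> NONE
READ a @v1: history=[] -> no version <= 1 -> NONE
v2: WRITE a=34  (a history now [(2, 34)])
v3: WRITE d=32  (d history now [(1, 66), (3, 32)])
READ c @v2: history=[] -> no version <= 2 -> NONE
v4: WRITE c=43  (c history now [(4, 43)])
READ c @v1: history=[(4, 43)] -> no version <= 1 -> NONE
READ b @v1: history=[] -> no version <= 1 -> NONE
READ a @v4: history=[(2, 34)] -> pick v2 -> 34
v5: WRITE b=12  (b history now [(5, 12)])
READ a @v1: history=[(2, 34)] -> no version <= 1 -> NONE

Answer: NONE
NONE
NONE
NONE
NONE
34
NONE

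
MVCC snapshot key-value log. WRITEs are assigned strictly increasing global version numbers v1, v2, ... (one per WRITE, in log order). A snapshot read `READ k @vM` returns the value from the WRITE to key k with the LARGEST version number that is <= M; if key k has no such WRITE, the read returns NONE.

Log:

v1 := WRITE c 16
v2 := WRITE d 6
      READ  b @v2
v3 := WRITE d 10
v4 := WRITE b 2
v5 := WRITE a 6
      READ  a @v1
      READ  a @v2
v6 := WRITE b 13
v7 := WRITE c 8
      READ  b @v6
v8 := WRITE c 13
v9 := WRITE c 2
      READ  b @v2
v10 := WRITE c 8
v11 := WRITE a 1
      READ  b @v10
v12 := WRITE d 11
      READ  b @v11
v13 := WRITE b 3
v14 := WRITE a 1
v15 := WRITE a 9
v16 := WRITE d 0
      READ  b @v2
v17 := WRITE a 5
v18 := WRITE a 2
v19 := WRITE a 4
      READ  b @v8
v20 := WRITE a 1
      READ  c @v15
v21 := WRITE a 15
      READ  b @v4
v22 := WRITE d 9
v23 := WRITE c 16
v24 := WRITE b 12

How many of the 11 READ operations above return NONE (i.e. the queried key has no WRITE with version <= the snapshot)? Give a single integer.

Answer: 5

Derivation:
v1: WRITE c=16  (c history now [(1, 16)])
v2: WRITE d=6  (d history now [(2, 6)])
READ b @v2: history=[] -> no version <= 2 -> NONE
v3: WRITE d=10  (d history now [(2, 6), (3, 10)])
v4: WRITE b=2  (b history now [(4, 2)])
v5: WRITE a=6  (a history now [(5, 6)])
READ a @v1: history=[(5, 6)] -> no version <= 1 -> NONE
READ a @v2: history=[(5, 6)] -> no version <= 2 -> NONE
v6: WRITE b=13  (b history now [(4, 2), (6, 13)])
v7: WRITE c=8  (c history now [(1, 16), (7, 8)])
READ b @v6: history=[(4, 2), (6, 13)] -> pick v6 -> 13
v8: WRITE c=13  (c history now [(1, 16), (7, 8), (8, 13)])
v9: WRITE c=2  (c history now [(1, 16), (7, 8), (8, 13), (9, 2)])
READ b @v2: history=[(4, 2), (6, 13)] -> no version <= 2 -> NONE
v10: WRITE c=8  (c history now [(1, 16), (7, 8), (8, 13), (9, 2), (10, 8)])
v11: WRITE a=1  (a history now [(5, 6), (11, 1)])
READ b @v10: history=[(4, 2), (6, 13)] -> pick v6 -> 13
v12: WRITE d=11  (d history now [(2, 6), (3, 10), (12, 11)])
READ b @v11: history=[(4, 2), (6, 13)] -> pick v6 -> 13
v13: WRITE b=3  (b history now [(4, 2), (6, 13), (13, 3)])
v14: WRITE a=1  (a history now [(5, 6), (11, 1), (14, 1)])
v15: WRITE a=9  (a history now [(5, 6), (11, 1), (14, 1), (15, 9)])
v16: WRITE d=0  (d history now [(2, 6), (3, 10), (12, 11), (16, 0)])
READ b @v2: history=[(4, 2), (6, 13), (13, 3)] -> no version <= 2 -> NONE
v17: WRITE a=5  (a history now [(5, 6), (11, 1), (14, 1), (15, 9), (17, 5)])
v18: WRITE a=2  (a history now [(5, 6), (11, 1), (14, 1), (15, 9), (17, 5), (18, 2)])
v19: WRITE a=4  (a history now [(5, 6), (11, 1), (14, 1), (15, 9), (17, 5), (18, 2), (19, 4)])
READ b @v8: history=[(4, 2), (6, 13), (13, 3)] -> pick v6 -> 13
v20: WRITE a=1  (a history now [(5, 6), (11, 1), (14, 1), (15, 9), (17, 5), (18, 2), (19, 4), (20, 1)])
READ c @v15: history=[(1, 16), (7, 8), (8, 13), (9, 2), (10, 8)] -> pick v10 -> 8
v21: WRITE a=15  (a history now [(5, 6), (11, 1), (14, 1), (15, 9), (17, 5), (18, 2), (19, 4), (20, 1), (21, 15)])
READ b @v4: history=[(4, 2), (6, 13), (13, 3)] -> pick v4 -> 2
v22: WRITE d=9  (d history now [(2, 6), (3, 10), (12, 11), (16, 0), (22, 9)])
v23: WRITE c=16  (c history now [(1, 16), (7, 8), (8, 13), (9, 2), (10, 8), (23, 16)])
v24: WRITE b=12  (b history now [(4, 2), (6, 13), (13, 3), (24, 12)])
Read results in order: ['NONE', 'NONE', 'NONE', '13', 'NONE', '13', '13', 'NONE', '13', '8', '2']
NONE count = 5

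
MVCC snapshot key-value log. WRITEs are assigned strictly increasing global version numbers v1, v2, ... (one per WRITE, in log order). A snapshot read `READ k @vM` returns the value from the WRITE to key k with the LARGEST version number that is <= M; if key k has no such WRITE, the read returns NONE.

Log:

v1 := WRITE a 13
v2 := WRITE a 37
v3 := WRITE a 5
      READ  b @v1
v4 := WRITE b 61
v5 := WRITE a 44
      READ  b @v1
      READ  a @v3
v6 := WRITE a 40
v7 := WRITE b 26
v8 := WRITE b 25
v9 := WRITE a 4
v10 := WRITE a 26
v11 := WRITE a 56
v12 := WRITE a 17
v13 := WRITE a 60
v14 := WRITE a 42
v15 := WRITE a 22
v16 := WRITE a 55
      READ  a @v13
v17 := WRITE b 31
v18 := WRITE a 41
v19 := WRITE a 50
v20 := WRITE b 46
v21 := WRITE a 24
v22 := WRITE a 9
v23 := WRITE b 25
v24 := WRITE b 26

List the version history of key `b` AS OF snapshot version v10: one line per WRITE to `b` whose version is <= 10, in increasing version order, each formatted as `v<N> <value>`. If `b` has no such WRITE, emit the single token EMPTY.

Scan writes for key=b with version <= 10:
  v1 WRITE a 13 -> skip
  v2 WRITE a 37 -> skip
  v3 WRITE a 5 -> skip
  v4 WRITE b 61 -> keep
  v5 WRITE a 44 -> skip
  v6 WRITE a 40 -> skip
  v7 WRITE b 26 -> keep
  v8 WRITE b 25 -> keep
  v9 WRITE a 4 -> skip
  v10 WRITE a 26 -> skip
  v11 WRITE a 56 -> skip
  v12 WRITE a 17 -> skip
  v13 WRITE a 60 -> skip
  v14 WRITE a 42 -> skip
  v15 WRITE a 22 -> skip
  v16 WRITE a 55 -> skip
  v17 WRITE b 31 -> drop (> snap)
  v18 WRITE a 41 -> skip
  v19 WRITE a 50 -> skip
  v20 WRITE b 46 -> drop (> snap)
  v21 WRITE a 24 -> skip
  v22 WRITE a 9 -> skip
  v23 WRITE b 25 -> drop (> snap)
  v24 WRITE b 26 -> drop (> snap)
Collected: [(4, 61), (7, 26), (8, 25)]

Answer: v4 61
v7 26
v8 25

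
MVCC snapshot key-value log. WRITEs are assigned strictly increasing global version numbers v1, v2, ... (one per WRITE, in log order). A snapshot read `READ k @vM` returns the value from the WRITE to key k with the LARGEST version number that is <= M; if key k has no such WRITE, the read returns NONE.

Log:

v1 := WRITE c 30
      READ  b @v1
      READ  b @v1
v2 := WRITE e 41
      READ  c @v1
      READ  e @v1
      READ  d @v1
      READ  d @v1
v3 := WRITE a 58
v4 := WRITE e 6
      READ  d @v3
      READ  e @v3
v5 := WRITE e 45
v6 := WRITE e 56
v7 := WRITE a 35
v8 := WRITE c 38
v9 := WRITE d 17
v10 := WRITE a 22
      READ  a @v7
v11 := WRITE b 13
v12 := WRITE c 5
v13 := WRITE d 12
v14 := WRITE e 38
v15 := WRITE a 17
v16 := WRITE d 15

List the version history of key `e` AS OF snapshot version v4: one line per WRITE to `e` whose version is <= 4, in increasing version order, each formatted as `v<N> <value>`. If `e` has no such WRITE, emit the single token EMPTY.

Scan writes for key=e with version <= 4:
  v1 WRITE c 30 -> skip
  v2 WRITE e 41 -> keep
  v3 WRITE a 58 -> skip
  v4 WRITE e 6 -> keep
  v5 WRITE e 45 -> drop (> snap)
  v6 WRITE e 56 -> drop (> snap)
  v7 WRITE a 35 -> skip
  v8 WRITE c 38 -> skip
  v9 WRITE d 17 -> skip
  v10 WRITE a 22 -> skip
  v11 WRITE b 13 -> skip
  v12 WRITE c 5 -> skip
  v13 WRITE d 12 -> skip
  v14 WRITE e 38 -> drop (> snap)
  v15 WRITE a 17 -> skip
  v16 WRITE d 15 -> skip
Collected: [(2, 41), (4, 6)]

Answer: v2 41
v4 6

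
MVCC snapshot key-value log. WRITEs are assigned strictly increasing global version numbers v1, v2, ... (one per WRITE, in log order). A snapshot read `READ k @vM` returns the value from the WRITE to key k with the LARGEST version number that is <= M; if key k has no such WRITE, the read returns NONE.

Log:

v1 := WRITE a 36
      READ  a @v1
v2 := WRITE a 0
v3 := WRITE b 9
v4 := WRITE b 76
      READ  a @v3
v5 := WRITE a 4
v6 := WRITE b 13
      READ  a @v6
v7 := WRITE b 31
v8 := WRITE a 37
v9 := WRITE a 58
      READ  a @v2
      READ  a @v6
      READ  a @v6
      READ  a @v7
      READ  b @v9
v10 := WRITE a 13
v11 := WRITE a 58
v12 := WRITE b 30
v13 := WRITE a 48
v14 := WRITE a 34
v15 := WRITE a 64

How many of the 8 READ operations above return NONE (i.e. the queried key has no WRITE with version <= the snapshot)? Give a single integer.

Answer: 0

Derivation:
v1: WRITE a=36  (a history now [(1, 36)])
READ a @v1: history=[(1, 36)] -> pick v1 -> 36
v2: WRITE a=0  (a history now [(1, 36), (2, 0)])
v3: WRITE b=9  (b history now [(3, 9)])
v4: WRITE b=76  (b history now [(3, 9), (4, 76)])
READ a @v3: history=[(1, 36), (2, 0)] -> pick v2 -> 0
v5: WRITE a=4  (a history now [(1, 36), (2, 0), (5, 4)])
v6: WRITE b=13  (b history now [(3, 9), (4, 76), (6, 13)])
READ a @v6: history=[(1, 36), (2, 0), (5, 4)] -> pick v5 -> 4
v7: WRITE b=31  (b history now [(3, 9), (4, 76), (6, 13), (7, 31)])
v8: WRITE a=37  (a history now [(1, 36), (2, 0), (5, 4), (8, 37)])
v9: WRITE a=58  (a history now [(1, 36), (2, 0), (5, 4), (8, 37), (9, 58)])
READ a @v2: history=[(1, 36), (2, 0), (5, 4), (8, 37), (9, 58)] -> pick v2 -> 0
READ a @v6: history=[(1, 36), (2, 0), (5, 4), (8, 37), (9, 58)] -> pick v5 -> 4
READ a @v6: history=[(1, 36), (2, 0), (5, 4), (8, 37), (9, 58)] -> pick v5 -> 4
READ a @v7: history=[(1, 36), (2, 0), (5, 4), (8, 37), (9, 58)] -> pick v5 -> 4
READ b @v9: history=[(3, 9), (4, 76), (6, 13), (7, 31)] -> pick v7 -> 31
v10: WRITE a=13  (a history now [(1, 36), (2, 0), (5, 4), (8, 37), (9, 58), (10, 13)])
v11: WRITE a=58  (a history now [(1, 36), (2, 0), (5, 4), (8, 37), (9, 58), (10, 13), (11, 58)])
v12: WRITE b=30  (b history now [(3, 9), (4, 76), (6, 13), (7, 31), (12, 30)])
v13: WRITE a=48  (a history now [(1, 36), (2, 0), (5, 4), (8, 37), (9, 58), (10, 13), (11, 58), (13, 48)])
v14: WRITE a=34  (a history now [(1, 36), (2, 0), (5, 4), (8, 37), (9, 58), (10, 13), (11, 58), (13, 48), (14, 34)])
v15: WRITE a=64  (a history now [(1, 36), (2, 0), (5, 4), (8, 37), (9, 58), (10, 13), (11, 58), (13, 48), (14, 34), (15, 64)])
Read results in order: ['36', '0', '4', '0', '4', '4', '4', '31']
NONE count = 0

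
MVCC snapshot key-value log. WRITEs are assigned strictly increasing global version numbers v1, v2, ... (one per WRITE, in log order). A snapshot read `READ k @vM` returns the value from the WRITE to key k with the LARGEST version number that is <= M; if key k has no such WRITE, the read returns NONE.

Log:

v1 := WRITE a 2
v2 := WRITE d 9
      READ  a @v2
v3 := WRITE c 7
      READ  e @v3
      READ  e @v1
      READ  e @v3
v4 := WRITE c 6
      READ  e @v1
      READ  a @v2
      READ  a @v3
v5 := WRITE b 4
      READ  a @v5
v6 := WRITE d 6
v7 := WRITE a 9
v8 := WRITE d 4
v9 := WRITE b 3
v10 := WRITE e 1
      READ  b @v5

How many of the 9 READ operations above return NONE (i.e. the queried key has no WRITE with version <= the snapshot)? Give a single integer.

v1: WRITE a=2  (a history now [(1, 2)])
v2: WRITE d=9  (d history now [(2, 9)])
READ a @v2: history=[(1, 2)] -> pick v1 -> 2
v3: WRITE c=7  (c history now [(3, 7)])
READ e @v3: history=[] -> no version <= 3 -> NONE
READ e @v1: history=[] -> no version <= 1 -> NONE
READ e @v3: history=[] -> no version <= 3 -> NONE
v4: WRITE c=6  (c history now [(3, 7), (4, 6)])
READ e @v1: history=[] -> no version <= 1 -> NONE
READ a @v2: history=[(1, 2)] -> pick v1 -> 2
READ a @v3: history=[(1, 2)] -> pick v1 -> 2
v5: WRITE b=4  (b history now [(5, 4)])
READ a @v5: history=[(1, 2)] -> pick v1 -> 2
v6: WRITE d=6  (d history now [(2, 9), (6, 6)])
v7: WRITE a=9  (a history now [(1, 2), (7, 9)])
v8: WRITE d=4  (d history now [(2, 9), (6, 6), (8, 4)])
v9: WRITE b=3  (b history now [(5, 4), (9, 3)])
v10: WRITE e=1  (e history now [(10, 1)])
READ b @v5: history=[(5, 4), (9, 3)] -> pick v5 -> 4
Read results in order: ['2', 'NONE', 'NONE', 'NONE', 'NONE', '2', '2', '2', '4']
NONE count = 4

Answer: 4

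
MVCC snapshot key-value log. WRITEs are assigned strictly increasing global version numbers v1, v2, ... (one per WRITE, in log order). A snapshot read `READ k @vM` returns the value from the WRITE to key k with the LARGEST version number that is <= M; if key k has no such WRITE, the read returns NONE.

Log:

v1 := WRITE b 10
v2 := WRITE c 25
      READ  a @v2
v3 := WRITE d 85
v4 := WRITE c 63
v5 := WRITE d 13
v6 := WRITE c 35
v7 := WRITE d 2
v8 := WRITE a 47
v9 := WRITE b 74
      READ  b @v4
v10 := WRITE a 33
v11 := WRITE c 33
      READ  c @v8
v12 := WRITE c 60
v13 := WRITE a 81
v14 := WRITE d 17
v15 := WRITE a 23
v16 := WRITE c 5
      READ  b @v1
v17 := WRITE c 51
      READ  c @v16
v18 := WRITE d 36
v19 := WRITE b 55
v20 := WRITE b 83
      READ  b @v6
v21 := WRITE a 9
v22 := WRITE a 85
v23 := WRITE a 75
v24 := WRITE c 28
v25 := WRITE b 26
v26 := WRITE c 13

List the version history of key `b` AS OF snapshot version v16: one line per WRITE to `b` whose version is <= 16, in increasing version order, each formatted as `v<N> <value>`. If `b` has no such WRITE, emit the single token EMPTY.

Answer: v1 10
v9 74

Derivation:
Scan writes for key=b with version <= 16:
  v1 WRITE b 10 -> keep
  v2 WRITE c 25 -> skip
  v3 WRITE d 85 -> skip
  v4 WRITE c 63 -> skip
  v5 WRITE d 13 -> skip
  v6 WRITE c 35 -> skip
  v7 WRITE d 2 -> skip
  v8 WRITE a 47 -> skip
  v9 WRITE b 74 -> keep
  v10 WRITE a 33 -> skip
  v11 WRITE c 33 -> skip
  v12 WRITE c 60 -> skip
  v13 WRITE a 81 -> skip
  v14 WRITE d 17 -> skip
  v15 WRITE a 23 -> skip
  v16 WRITE c 5 -> skip
  v17 WRITE c 51 -> skip
  v18 WRITE d 36 -> skip
  v19 WRITE b 55 -> drop (> snap)
  v20 WRITE b 83 -> drop (> snap)
  v21 WRITE a 9 -> skip
  v22 WRITE a 85 -> skip
  v23 WRITE a 75 -> skip
  v24 WRITE c 28 -> skip
  v25 WRITE b 26 -> drop (> snap)
  v26 WRITE c 13 -> skip
Collected: [(1, 10), (9, 74)]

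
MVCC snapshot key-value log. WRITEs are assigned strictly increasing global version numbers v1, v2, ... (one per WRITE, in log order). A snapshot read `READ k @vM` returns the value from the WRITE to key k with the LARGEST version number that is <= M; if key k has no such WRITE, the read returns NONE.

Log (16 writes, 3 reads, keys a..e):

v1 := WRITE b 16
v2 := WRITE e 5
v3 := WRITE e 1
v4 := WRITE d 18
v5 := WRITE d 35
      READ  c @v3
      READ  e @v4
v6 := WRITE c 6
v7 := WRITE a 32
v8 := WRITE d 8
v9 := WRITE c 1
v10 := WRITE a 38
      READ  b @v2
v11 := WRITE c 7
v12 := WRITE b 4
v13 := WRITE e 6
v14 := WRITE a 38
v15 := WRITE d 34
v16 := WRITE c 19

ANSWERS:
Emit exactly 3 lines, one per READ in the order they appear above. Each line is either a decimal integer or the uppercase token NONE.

v1: WRITE b=16  (b history now [(1, 16)])
v2: WRITE e=5  (e history now [(2, 5)])
v3: WRITE e=1  (e history now [(2, 5), (3, 1)])
v4: WRITE d=18  (d history now [(4, 18)])
v5: WRITE d=35  (d history now [(4, 18), (5, 35)])
READ c @v3: history=[] -> no version <= 3 -> NONE
READ e @v4: history=[(2, 5), (3, 1)] -> pick v3 -> 1
v6: WRITE c=6  (c history now [(6, 6)])
v7: WRITE a=32  (a history now [(7, 32)])
v8: WRITE d=8  (d history now [(4, 18), (5, 35), (8, 8)])
v9: WRITE c=1  (c history now [(6, 6), (9, 1)])
v10: WRITE a=38  (a history now [(7, 32), (10, 38)])
READ b @v2: history=[(1, 16)] -> pick v1 -> 16
v11: WRITE c=7  (c history now [(6, 6), (9, 1), (11, 7)])
v12: WRITE b=4  (b history now [(1, 16), (12, 4)])
v13: WRITE e=6  (e history now [(2, 5), (3, 1), (13, 6)])
v14: WRITE a=38  (a history now [(7, 32), (10, 38), (14, 38)])
v15: WRITE d=34  (d history now [(4, 18), (5, 35), (8, 8), (15, 34)])
v16: WRITE c=19  (c history now [(6, 6), (9, 1), (11, 7), (16, 19)])

Answer: NONE
1
16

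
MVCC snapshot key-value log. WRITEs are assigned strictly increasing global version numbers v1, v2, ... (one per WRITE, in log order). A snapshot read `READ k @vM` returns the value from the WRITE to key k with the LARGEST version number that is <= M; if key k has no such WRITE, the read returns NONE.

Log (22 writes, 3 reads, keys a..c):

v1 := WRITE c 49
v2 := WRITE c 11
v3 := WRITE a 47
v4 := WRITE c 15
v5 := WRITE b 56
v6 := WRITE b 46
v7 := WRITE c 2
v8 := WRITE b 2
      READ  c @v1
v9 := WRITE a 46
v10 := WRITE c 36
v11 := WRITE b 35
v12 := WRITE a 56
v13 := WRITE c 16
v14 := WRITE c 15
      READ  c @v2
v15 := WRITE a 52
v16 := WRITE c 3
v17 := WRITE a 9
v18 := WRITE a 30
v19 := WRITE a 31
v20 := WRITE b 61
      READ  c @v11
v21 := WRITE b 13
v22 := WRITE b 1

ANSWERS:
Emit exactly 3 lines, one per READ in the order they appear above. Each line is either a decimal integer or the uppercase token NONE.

v1: WRITE c=49  (c history now [(1, 49)])
v2: WRITE c=11  (c history now [(1, 49), (2, 11)])
v3: WRITE a=47  (a history now [(3, 47)])
v4: WRITE c=15  (c history now [(1, 49), (2, 11), (4, 15)])
v5: WRITE b=56  (b history now [(5, 56)])
v6: WRITE b=46  (b history now [(5, 56), (6, 46)])
v7: WRITE c=2  (c history now [(1, 49), (2, 11), (4, 15), (7, 2)])
v8: WRITE b=2  (b history now [(5, 56), (6, 46), (8, 2)])
READ c @v1: history=[(1, 49), (2, 11), (4, 15), (7, 2)] -> pick v1 -> 49
v9: WRITE a=46  (a history now [(3, 47), (9, 46)])
v10: WRITE c=36  (c history now [(1, 49), (2, 11), (4, 15), (7, 2), (10, 36)])
v11: WRITE b=35  (b history now [(5, 56), (6, 46), (8, 2), (11, 35)])
v12: WRITE a=56  (a history now [(3, 47), (9, 46), (12, 56)])
v13: WRITE c=16  (c history now [(1, 49), (2, 11), (4, 15), (7, 2), (10, 36), (13, 16)])
v14: WRITE c=15  (c history now [(1, 49), (2, 11), (4, 15), (7, 2), (10, 36), (13, 16), (14, 15)])
READ c @v2: history=[(1, 49), (2, 11), (4, 15), (7, 2), (10, 36), (13, 16), (14, 15)] -> pick v2 -> 11
v15: WRITE a=52  (a history now [(3, 47), (9, 46), (12, 56), (15, 52)])
v16: WRITE c=3  (c history now [(1, 49), (2, 11), (4, 15), (7, 2), (10, 36), (13, 16), (14, 15), (16, 3)])
v17: WRITE a=9  (a history now [(3, 47), (9, 46), (12, 56), (15, 52), (17, 9)])
v18: WRITE a=30  (a history now [(3, 47), (9, 46), (12, 56), (15, 52), (17, 9), (18, 30)])
v19: WRITE a=31  (a history now [(3, 47), (9, 46), (12, 56), (15, 52), (17, 9), (18, 30), (19, 31)])
v20: WRITE b=61  (b history now [(5, 56), (6, 46), (8, 2), (11, 35), (20, 61)])
READ c @v11: history=[(1, 49), (2, 11), (4, 15), (7, 2), (10, 36), (13, 16), (14, 15), (16, 3)] -> pick v10 -> 36
v21: WRITE b=13  (b history now [(5, 56), (6, 46), (8, 2), (11, 35), (20, 61), (21, 13)])
v22: WRITE b=1  (b history now [(5, 56), (6, 46), (8, 2), (11, 35), (20, 61), (21, 13), (22, 1)])

Answer: 49
11
36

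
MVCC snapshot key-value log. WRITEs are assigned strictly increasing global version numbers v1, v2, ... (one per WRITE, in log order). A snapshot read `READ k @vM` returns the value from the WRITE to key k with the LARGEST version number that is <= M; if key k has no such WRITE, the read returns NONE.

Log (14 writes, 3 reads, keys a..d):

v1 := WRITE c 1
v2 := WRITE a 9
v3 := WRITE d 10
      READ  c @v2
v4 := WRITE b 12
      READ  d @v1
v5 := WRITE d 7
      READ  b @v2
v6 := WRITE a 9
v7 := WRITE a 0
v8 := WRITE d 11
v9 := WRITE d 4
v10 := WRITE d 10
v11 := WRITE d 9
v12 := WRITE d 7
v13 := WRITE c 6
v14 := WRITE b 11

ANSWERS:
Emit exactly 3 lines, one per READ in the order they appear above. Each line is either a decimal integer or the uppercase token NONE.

v1: WRITE c=1  (c history now [(1, 1)])
v2: WRITE a=9  (a history now [(2, 9)])
v3: WRITE d=10  (d history now [(3, 10)])
READ c @v2: history=[(1, 1)] -> pick v1 -> 1
v4: WRITE b=12  (b history now [(4, 12)])
READ d @v1: history=[(3, 10)] -> no version <= 1 -> NONE
v5: WRITE d=7  (d history now [(3, 10), (5, 7)])
READ b @v2: history=[(4, 12)] -> no version <= 2 -> NONE
v6: WRITE a=9  (a history now [(2, 9), (6, 9)])
v7: WRITE a=0  (a history now [(2, 9), (6, 9), (7, 0)])
v8: WRITE d=11  (d history now [(3, 10), (5, 7), (8, 11)])
v9: WRITE d=4  (d history now [(3, 10), (5, 7), (8, 11), (9, 4)])
v10: WRITE d=10  (d history now [(3, 10), (5, 7), (8, 11), (9, 4), (10, 10)])
v11: WRITE d=9  (d history now [(3, 10), (5, 7), (8, 11), (9, 4), (10, 10), (11, 9)])
v12: WRITE d=7  (d history now [(3, 10), (5, 7), (8, 11), (9, 4), (10, 10), (11, 9), (12, 7)])
v13: WRITE c=6  (c history now [(1, 1), (13, 6)])
v14: WRITE b=11  (b history now [(4, 12), (14, 11)])

Answer: 1
NONE
NONE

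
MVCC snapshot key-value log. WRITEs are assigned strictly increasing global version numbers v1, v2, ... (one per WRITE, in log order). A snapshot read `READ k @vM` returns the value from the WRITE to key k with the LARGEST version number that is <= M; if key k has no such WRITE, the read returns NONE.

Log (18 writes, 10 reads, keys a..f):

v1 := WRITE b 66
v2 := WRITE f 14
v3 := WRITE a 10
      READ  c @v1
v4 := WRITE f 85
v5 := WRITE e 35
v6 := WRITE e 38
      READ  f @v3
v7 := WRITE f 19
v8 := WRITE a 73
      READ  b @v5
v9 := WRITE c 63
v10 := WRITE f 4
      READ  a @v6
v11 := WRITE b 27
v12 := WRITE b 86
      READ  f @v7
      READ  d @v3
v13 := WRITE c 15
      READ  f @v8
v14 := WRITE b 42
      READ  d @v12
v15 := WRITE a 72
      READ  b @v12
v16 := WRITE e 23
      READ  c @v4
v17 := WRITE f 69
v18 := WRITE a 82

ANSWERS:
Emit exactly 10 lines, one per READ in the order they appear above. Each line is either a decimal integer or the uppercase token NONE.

Answer: NONE
14
66
10
19
NONE
19
NONE
86
NONE

Derivation:
v1: WRITE b=66  (b history now [(1, 66)])
v2: WRITE f=14  (f history now [(2, 14)])
v3: WRITE a=10  (a history now [(3, 10)])
READ c @v1: history=[] -> no version <= 1 -> NONE
v4: WRITE f=85  (f history now [(2, 14), (4, 85)])
v5: WRITE e=35  (e history now [(5, 35)])
v6: WRITE e=38  (e history now [(5, 35), (6, 38)])
READ f @v3: history=[(2, 14), (4, 85)] -> pick v2 -> 14
v7: WRITE f=19  (f history now [(2, 14), (4, 85), (7, 19)])
v8: WRITE a=73  (a history now [(3, 10), (8, 73)])
READ b @v5: history=[(1, 66)] -> pick v1 -> 66
v9: WRITE c=63  (c history now [(9, 63)])
v10: WRITE f=4  (f history now [(2, 14), (4, 85), (7, 19), (10, 4)])
READ a @v6: history=[(3, 10), (8, 73)] -> pick v3 -> 10
v11: WRITE b=27  (b history now [(1, 66), (11, 27)])
v12: WRITE b=86  (b history now [(1, 66), (11, 27), (12, 86)])
READ f @v7: history=[(2, 14), (4, 85), (7, 19), (10, 4)] -> pick v7 -> 19
READ d @v3: history=[] -> no version <= 3 -> NONE
v13: WRITE c=15  (c history now [(9, 63), (13, 15)])
READ f @v8: history=[(2, 14), (4, 85), (7, 19), (10, 4)] -> pick v7 -> 19
v14: WRITE b=42  (b history now [(1, 66), (11, 27), (12, 86), (14, 42)])
READ d @v12: history=[] -> no version <= 12 -> NONE
v15: WRITE a=72  (a history now [(3, 10), (8, 73), (15, 72)])
READ b @v12: history=[(1, 66), (11, 27), (12, 86), (14, 42)] -> pick v12 -> 86
v16: WRITE e=23  (e history now [(5, 35), (6, 38), (16, 23)])
READ c @v4: history=[(9, 63), (13, 15)] -> no version <= 4 -> NONE
v17: WRITE f=69  (f history now [(2, 14), (4, 85), (7, 19), (10, 4), (17, 69)])
v18: WRITE a=82  (a history now [(3, 10), (8, 73), (15, 72), (18, 82)])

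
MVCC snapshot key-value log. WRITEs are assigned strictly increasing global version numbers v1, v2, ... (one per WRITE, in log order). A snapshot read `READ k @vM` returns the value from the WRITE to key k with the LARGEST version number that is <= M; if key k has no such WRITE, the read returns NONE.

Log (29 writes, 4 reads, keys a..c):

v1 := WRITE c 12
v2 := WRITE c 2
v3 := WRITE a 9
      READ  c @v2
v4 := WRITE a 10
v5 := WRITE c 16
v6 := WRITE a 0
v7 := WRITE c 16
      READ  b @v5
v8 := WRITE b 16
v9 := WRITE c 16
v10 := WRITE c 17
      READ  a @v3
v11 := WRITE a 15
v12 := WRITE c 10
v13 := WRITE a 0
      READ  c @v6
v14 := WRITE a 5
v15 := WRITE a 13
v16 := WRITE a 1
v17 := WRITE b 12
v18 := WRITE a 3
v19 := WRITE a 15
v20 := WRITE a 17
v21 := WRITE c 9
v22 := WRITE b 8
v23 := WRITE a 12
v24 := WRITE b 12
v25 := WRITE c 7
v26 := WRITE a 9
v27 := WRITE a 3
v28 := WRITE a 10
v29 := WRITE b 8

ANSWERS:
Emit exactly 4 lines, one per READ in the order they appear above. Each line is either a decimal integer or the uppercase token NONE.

Answer: 2
NONE
9
16

Derivation:
v1: WRITE c=12  (c history now [(1, 12)])
v2: WRITE c=2  (c history now [(1, 12), (2, 2)])
v3: WRITE a=9  (a history now [(3, 9)])
READ c @v2: history=[(1, 12), (2, 2)] -> pick v2 -> 2
v4: WRITE a=10  (a history now [(3, 9), (4, 10)])
v5: WRITE c=16  (c history now [(1, 12), (2, 2), (5, 16)])
v6: WRITE a=0  (a history now [(3, 9), (4, 10), (6, 0)])
v7: WRITE c=16  (c history now [(1, 12), (2, 2), (5, 16), (7, 16)])
READ b @v5: history=[] -> no version <= 5 -> NONE
v8: WRITE b=16  (b history now [(8, 16)])
v9: WRITE c=16  (c history now [(1, 12), (2, 2), (5, 16), (7, 16), (9, 16)])
v10: WRITE c=17  (c history now [(1, 12), (2, 2), (5, 16), (7, 16), (9, 16), (10, 17)])
READ a @v3: history=[(3, 9), (4, 10), (6, 0)] -> pick v3 -> 9
v11: WRITE a=15  (a history now [(3, 9), (4, 10), (6, 0), (11, 15)])
v12: WRITE c=10  (c history now [(1, 12), (2, 2), (5, 16), (7, 16), (9, 16), (10, 17), (12, 10)])
v13: WRITE a=0  (a history now [(3, 9), (4, 10), (6, 0), (11, 15), (13, 0)])
READ c @v6: history=[(1, 12), (2, 2), (5, 16), (7, 16), (9, 16), (10, 17), (12, 10)] -> pick v5 -> 16
v14: WRITE a=5  (a history now [(3, 9), (4, 10), (6, 0), (11, 15), (13, 0), (14, 5)])
v15: WRITE a=13  (a history now [(3, 9), (4, 10), (6, 0), (11, 15), (13, 0), (14, 5), (15, 13)])
v16: WRITE a=1  (a history now [(3, 9), (4, 10), (6, 0), (11, 15), (13, 0), (14, 5), (15, 13), (16, 1)])
v17: WRITE b=12  (b history now [(8, 16), (17, 12)])
v18: WRITE a=3  (a history now [(3, 9), (4, 10), (6, 0), (11, 15), (13, 0), (14, 5), (15, 13), (16, 1), (18, 3)])
v19: WRITE a=15  (a history now [(3, 9), (4, 10), (6, 0), (11, 15), (13, 0), (14, 5), (15, 13), (16, 1), (18, 3), (19, 15)])
v20: WRITE a=17  (a history now [(3, 9), (4, 10), (6, 0), (11, 15), (13, 0), (14, 5), (15, 13), (16, 1), (18, 3), (19, 15), (20, 17)])
v21: WRITE c=9  (c history now [(1, 12), (2, 2), (5, 16), (7, 16), (9, 16), (10, 17), (12, 10), (21, 9)])
v22: WRITE b=8  (b history now [(8, 16), (17, 12), (22, 8)])
v23: WRITE a=12  (a history now [(3, 9), (4, 10), (6, 0), (11, 15), (13, 0), (14, 5), (15, 13), (16, 1), (18, 3), (19, 15), (20, 17), (23, 12)])
v24: WRITE b=12  (b history now [(8, 16), (17, 12), (22, 8), (24, 12)])
v25: WRITE c=7  (c history now [(1, 12), (2, 2), (5, 16), (7, 16), (9, 16), (10, 17), (12, 10), (21, 9), (25, 7)])
v26: WRITE a=9  (a history now [(3, 9), (4, 10), (6, 0), (11, 15), (13, 0), (14, 5), (15, 13), (16, 1), (18, 3), (19, 15), (20, 17), (23, 12), (26, 9)])
v27: WRITE a=3  (a history now [(3, 9), (4, 10), (6, 0), (11, 15), (13, 0), (14, 5), (15, 13), (16, 1), (18, 3), (19, 15), (20, 17), (23, 12), (26, 9), (27, 3)])
v28: WRITE a=10  (a history now [(3, 9), (4, 10), (6, 0), (11, 15), (13, 0), (14, 5), (15, 13), (16, 1), (18, 3), (19, 15), (20, 17), (23, 12), (26, 9), (27, 3), (28, 10)])
v29: WRITE b=8  (b history now [(8, 16), (17, 12), (22, 8), (24, 12), (29, 8)])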